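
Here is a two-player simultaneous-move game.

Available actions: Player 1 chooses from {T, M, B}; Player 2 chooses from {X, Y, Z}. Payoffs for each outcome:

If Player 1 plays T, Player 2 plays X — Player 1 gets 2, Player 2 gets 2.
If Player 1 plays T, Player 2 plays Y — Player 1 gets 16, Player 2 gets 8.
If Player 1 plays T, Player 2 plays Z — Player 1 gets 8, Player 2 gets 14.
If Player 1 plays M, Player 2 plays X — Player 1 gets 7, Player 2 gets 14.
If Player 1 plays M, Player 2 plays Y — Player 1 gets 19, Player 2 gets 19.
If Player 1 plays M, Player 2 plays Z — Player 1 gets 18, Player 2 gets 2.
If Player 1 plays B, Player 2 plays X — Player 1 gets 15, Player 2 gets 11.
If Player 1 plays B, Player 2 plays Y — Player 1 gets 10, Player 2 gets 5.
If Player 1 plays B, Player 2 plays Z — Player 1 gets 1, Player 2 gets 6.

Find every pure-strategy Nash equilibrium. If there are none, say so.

(M, Y) and (B, X)

(T, X): Player 1 can switch to M (2 → 7). Not NE.
(T, Y): Player 1 can switch to M (16 → 19). Not NE.
(T, Z): Player 1 can switch to M (8 → 18). Not NE.
(M, X): Player 1 can switch to B (7 → 15). Not NE.
(M, Y): Player 1 gets 19, best alternative 16; Player 2 gets 19, best alternative 14. No profitable deviation — NE.
(M, Z): Player 2 can switch to X (2 → 14). Not NE.
(B, X): Player 1 gets 15, best alternative 7; Player 2 gets 11, best alternative 6. No profitable deviation — NE.
(B, Y): Player 1 can switch to T (10 → 16). Not NE.
(B, Z): Player 1 can switch to T (1 → 8). Not NE.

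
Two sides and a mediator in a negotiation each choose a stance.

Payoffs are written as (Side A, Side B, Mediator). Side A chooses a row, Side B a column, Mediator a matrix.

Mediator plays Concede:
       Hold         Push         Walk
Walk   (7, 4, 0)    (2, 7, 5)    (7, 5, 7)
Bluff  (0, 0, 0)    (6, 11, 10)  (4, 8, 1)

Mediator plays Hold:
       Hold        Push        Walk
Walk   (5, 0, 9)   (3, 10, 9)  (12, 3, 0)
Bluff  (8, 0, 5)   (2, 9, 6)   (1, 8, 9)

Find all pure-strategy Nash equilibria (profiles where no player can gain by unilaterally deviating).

Side A against (Hold, Concede): payoffs 7, 0 → best response Walk.
Side A against (Hold, Hold): payoffs 5, 8 → best response Bluff.
Side A against (Push, Concede): payoffs 2, 6 → best response Bluff.
Side A against (Push, Hold): payoffs 3, 2 → best response Walk.
Side A against (Walk, Concede): payoffs 7, 4 → best response Walk.
Side A against (Walk, Hold): payoffs 12, 1 → best response Walk.
Side B against (Walk, Concede): payoffs 4, 7, 5 → best response Push.
Side B against (Walk, Hold): payoffs 0, 10, 3 → best response Push.
Side B against (Bluff, Concede): payoffs 0, 11, 8 → best response Push.
Side B against (Bluff, Hold): payoffs 0, 9, 8 → best response Push.
Mediator against (Walk, Hold): payoffs 0, 9 → best response Hold.
Mediator against (Walk, Push): payoffs 5, 9 → best response Hold.
Mediator against (Walk, Walk): payoffs 7, 0 → best response Concede.
Mediator against (Bluff, Hold): payoffs 0, 5 → best response Hold.
Mediator against (Bluff, Push): payoffs 10, 6 → best response Concede.
Mediator against (Bluff, Walk): payoffs 1, 9 → best response Hold.
Mutual best responses: (Walk, Push, Hold); (Bluff, Push, Concede).

(Walk, Push, Hold); (Bluff, Push, Concede)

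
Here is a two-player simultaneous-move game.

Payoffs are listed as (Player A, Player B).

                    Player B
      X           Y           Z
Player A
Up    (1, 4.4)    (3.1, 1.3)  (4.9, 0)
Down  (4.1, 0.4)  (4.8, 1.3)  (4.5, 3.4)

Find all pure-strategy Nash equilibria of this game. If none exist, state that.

Player A against X: payoffs 1, 4.1 → best response Down.
Player A against Y: payoffs 3.1, 4.8 → best response Down.
Player A against Z: payoffs 4.9, 4.5 → best response Up.
Player B against Up: payoffs 4.4, 1.3, 0 → best response X.
Player B against Down: payoffs 0.4, 1.3, 3.4 → best response Z.
No profile is a mutual best response for all players.

none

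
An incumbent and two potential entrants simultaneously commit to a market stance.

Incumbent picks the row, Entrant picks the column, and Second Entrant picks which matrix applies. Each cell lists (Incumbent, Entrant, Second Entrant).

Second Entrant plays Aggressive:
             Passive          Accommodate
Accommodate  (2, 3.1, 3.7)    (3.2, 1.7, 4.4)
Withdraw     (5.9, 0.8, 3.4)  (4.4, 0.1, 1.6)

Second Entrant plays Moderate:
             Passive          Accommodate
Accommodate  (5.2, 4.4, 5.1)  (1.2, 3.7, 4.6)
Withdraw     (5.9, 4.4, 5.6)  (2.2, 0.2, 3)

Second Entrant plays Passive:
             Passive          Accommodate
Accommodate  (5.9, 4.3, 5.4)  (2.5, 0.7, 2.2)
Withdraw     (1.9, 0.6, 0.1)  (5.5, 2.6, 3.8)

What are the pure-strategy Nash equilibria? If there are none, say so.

Incumbent against (Passive, Aggressive): payoffs 2, 5.9 → best response Withdraw.
Incumbent against (Passive, Moderate): payoffs 5.2, 5.9 → best response Withdraw.
Incumbent against (Passive, Passive): payoffs 5.9, 1.9 → best response Accommodate.
Incumbent against (Accommodate, Aggressive): payoffs 3.2, 4.4 → best response Withdraw.
Incumbent against (Accommodate, Moderate): payoffs 1.2, 2.2 → best response Withdraw.
Incumbent against (Accommodate, Passive): payoffs 2.5, 5.5 → best response Withdraw.
Entrant against (Accommodate, Aggressive): payoffs 3.1, 1.7 → best response Passive.
Entrant against (Accommodate, Moderate): payoffs 4.4, 3.7 → best response Passive.
Entrant against (Accommodate, Passive): payoffs 4.3, 0.7 → best response Passive.
Entrant against (Withdraw, Aggressive): payoffs 0.8, 0.1 → best response Passive.
Entrant against (Withdraw, Moderate): payoffs 4.4, 0.2 → best response Passive.
Entrant against (Withdraw, Passive): payoffs 0.6, 2.6 → best response Accommodate.
Second Entrant against (Accommodate, Passive): payoffs 3.7, 5.1, 5.4 → best response Passive.
Second Entrant against (Accommodate, Accommodate): payoffs 4.4, 4.6, 2.2 → best response Moderate.
Second Entrant against (Withdraw, Passive): payoffs 3.4, 5.6, 0.1 → best response Moderate.
Second Entrant against (Withdraw, Accommodate): payoffs 1.6, 3, 3.8 → best response Passive.
Mutual best responses: (Accommodate, Passive, Passive); (Withdraw, Passive, Moderate); (Withdraw, Accommodate, Passive).

(Accommodate, Passive, Passive); (Withdraw, Passive, Moderate); (Withdraw, Accommodate, Passive)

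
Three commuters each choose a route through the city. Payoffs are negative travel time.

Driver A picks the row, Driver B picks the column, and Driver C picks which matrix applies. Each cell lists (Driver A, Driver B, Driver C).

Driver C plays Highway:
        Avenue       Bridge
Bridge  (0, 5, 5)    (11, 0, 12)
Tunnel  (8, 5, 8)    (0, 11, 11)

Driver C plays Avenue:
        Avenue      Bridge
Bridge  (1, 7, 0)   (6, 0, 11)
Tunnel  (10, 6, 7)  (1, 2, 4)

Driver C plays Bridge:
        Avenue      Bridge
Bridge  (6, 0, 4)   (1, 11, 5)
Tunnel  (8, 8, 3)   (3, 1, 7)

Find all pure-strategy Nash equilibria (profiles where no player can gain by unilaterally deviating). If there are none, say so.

Driver A against (Avenue, Highway): payoffs 0, 8 → best response Tunnel.
Driver A against (Avenue, Avenue): payoffs 1, 10 → best response Tunnel.
Driver A against (Avenue, Bridge): payoffs 6, 8 → best response Tunnel.
Driver A against (Bridge, Highway): payoffs 11, 0 → best response Bridge.
Driver A against (Bridge, Avenue): payoffs 6, 1 → best response Bridge.
Driver A against (Bridge, Bridge): payoffs 1, 3 → best response Tunnel.
Driver B against (Bridge, Highway): payoffs 5, 0 → best response Avenue.
Driver B against (Bridge, Avenue): payoffs 7, 0 → best response Avenue.
Driver B against (Bridge, Bridge): payoffs 0, 11 → best response Bridge.
Driver B against (Tunnel, Highway): payoffs 5, 11 → best response Bridge.
Driver B against (Tunnel, Avenue): payoffs 6, 2 → best response Avenue.
Driver B against (Tunnel, Bridge): payoffs 8, 1 → best response Avenue.
Driver C against (Bridge, Avenue): payoffs 5, 0, 4 → best response Highway.
Driver C against (Bridge, Bridge): payoffs 12, 11, 5 → best response Highway.
Driver C against (Tunnel, Avenue): payoffs 8, 7, 3 → best response Highway.
Driver C against (Tunnel, Bridge): payoffs 11, 4, 7 → best response Highway.
No profile is a mutual best response for all players.

No pure-strategy Nash equilibrium.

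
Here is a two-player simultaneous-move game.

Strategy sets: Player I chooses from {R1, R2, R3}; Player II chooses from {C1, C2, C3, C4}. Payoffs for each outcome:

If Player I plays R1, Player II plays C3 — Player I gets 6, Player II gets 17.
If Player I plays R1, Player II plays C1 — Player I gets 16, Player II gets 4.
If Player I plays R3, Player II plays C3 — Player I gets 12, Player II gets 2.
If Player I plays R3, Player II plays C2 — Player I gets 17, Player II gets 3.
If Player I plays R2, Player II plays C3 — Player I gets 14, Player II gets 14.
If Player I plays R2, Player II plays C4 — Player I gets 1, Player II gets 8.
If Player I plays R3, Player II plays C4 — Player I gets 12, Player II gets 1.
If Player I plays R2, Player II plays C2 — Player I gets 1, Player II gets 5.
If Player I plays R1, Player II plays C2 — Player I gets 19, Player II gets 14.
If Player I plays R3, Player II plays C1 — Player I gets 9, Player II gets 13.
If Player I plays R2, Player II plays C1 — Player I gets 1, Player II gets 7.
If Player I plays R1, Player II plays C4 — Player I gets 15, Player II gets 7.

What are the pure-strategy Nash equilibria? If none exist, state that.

(R2, C3)

Check each profile: it is a Nash equilibrium iff no player can strictly gain by switching unilaterally.
(R1, C1): Player II can switch to C2 (4 → 14). Not NE.
(R1, C2): Player II can switch to C3 (14 → 17). Not NE.
(R1, C3): Player I can switch to R2 (6 → 14). Not NE.
(R1, C4): Player II can switch to C2 (7 → 14). Not NE.
(R2, C1): Player I can switch to R1 (1 → 16). Not NE.
(R2, C2): Player I can switch to R1 (1 → 19). Not NE.
(R2, C3): Player I gets 14, best alternative 12; Player II gets 14, best alternative 8. No profitable deviation — NE.
(R2, C4): Player I can switch to R1 (1 → 15). Not NE.
(R3, C1): Player I can switch to R1 (9 → 16). Not NE.
(R3, C2): Player I can switch to R1 (17 → 19). Not NE.
(R3, C3): Player I can switch to R2 (12 → 14). Not NE.
(The remaining 1 profile has a profitable deviation by the same check.)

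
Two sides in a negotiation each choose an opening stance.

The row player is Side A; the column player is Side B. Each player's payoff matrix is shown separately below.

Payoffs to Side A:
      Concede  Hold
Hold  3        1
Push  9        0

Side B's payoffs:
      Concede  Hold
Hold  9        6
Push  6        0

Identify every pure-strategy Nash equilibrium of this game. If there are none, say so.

Pure NE: (Push, Concede)

For each player, find the best response to each opponent profile; mutual best responses are the pure NE.
Side A against Concede: payoffs 3, 9 → best response Push.
Side A against Hold: payoffs 1, 0 → best response Hold.
Side B against Hold: payoffs 9, 6 → best response Concede.
Side B against Push: payoffs 6, 0 → best response Concede.
Mutual best responses: (Push, Concede).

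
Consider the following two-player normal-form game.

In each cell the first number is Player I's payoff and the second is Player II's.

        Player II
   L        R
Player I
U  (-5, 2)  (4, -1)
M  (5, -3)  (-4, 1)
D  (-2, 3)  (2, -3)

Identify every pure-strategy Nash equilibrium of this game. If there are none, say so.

This game has no pure Nash equilibrium.

Player I against L: payoffs -5, 5, -2 → best response M.
Player I against R: payoffs 4, -4, 2 → best response U.
Player II against U: payoffs 2, -1 → best response L.
Player II against M: payoffs -3, 1 → best response R.
Player II against D: payoffs 3, -3 → best response L.
No profile is a mutual best response for all players.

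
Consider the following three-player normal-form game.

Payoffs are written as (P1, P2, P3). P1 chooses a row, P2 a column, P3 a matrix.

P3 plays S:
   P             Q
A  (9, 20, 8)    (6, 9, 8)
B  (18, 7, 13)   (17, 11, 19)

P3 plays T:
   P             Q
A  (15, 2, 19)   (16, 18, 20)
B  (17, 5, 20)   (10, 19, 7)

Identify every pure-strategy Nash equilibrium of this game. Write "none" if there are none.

(A, P, S): P1 can switch to B (9 → 18). Not NE.
(A, P, T): P1 can switch to B (15 → 17). Not NE.
(A, Q, S): P1 can switch to B (6 → 17). Not NE.
(A, Q, T): P1 gets 16, best alternative 10; P2 gets 18, best alternative 2; P3 gets 20, best alternative 8. No profitable deviation — NE.
(B, P, S): P2 can switch to Q (7 → 11). Not NE.
(B, P, T): P2 can switch to Q (5 → 19). Not NE.
(B, Q, S): P1 gets 17, best alternative 6; P2 gets 11, best alternative 7; P3 gets 19, best alternative 7. No profitable deviation — NE.
(B, Q, T): P1 can switch to A (10 → 16). Not NE.

Pure-strategy Nash equilibria: (A, Q, T) and (B, Q, S)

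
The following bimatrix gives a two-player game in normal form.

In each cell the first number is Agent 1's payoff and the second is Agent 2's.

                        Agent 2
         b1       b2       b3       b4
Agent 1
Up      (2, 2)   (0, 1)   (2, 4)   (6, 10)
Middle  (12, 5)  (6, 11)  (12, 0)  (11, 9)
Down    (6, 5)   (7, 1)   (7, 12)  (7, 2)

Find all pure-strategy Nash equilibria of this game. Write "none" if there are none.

(Up, b1): Agent 1 can switch to Middle (2 → 12). Not NE.
(Up, b2): Agent 1 can switch to Middle (0 → 6). Not NE.
(Up, b3): Agent 1 can switch to Middle (2 → 12). Not NE.
(Up, b4): Agent 1 can switch to Middle (6 → 11). Not NE.
(Middle, b1): Agent 2 can switch to b2 (5 → 11). Not NE.
(Middle, b2): Agent 1 can switch to Down (6 → 7). Not NE.
(Middle, b3): Agent 2 can switch to b1 (0 → 5). Not NE.
(Middle, b4): Agent 2 can switch to b2 (9 → 11). Not NE.
(Down, b1): Agent 1 can switch to Middle (6 → 12). Not NE.
(Down, b2): Agent 2 can switch to b1 (1 → 5). Not NE.
(Down, b3): Agent 1 can switch to Middle (7 → 12). Not NE.
(Down, b4): Agent 1 can switch to Middle (7 → 11). Not NE.

There is no pure-strategy Nash equilibrium.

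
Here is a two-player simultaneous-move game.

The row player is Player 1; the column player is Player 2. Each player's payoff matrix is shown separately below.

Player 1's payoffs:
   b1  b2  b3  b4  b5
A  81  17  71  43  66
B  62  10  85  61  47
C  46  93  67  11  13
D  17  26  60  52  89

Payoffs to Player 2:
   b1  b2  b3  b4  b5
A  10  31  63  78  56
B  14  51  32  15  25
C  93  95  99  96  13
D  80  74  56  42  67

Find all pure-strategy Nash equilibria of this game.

none

(A, b1): Player 2 can switch to b2 (10 → 31). Not NE.
(A, b2): Player 1 can switch to C (17 → 93). Not NE.
(A, b3): Player 1 can switch to B (71 → 85). Not NE.
(A, b4): Player 1 can switch to B (43 → 61). Not NE.
(A, b5): Player 1 can switch to D (66 → 89). Not NE.
(B, b1): Player 1 can switch to A (62 → 81). Not NE.
(B, b2): Player 1 can switch to A (10 → 17). Not NE.
(B, b3): Player 2 can switch to b2 (32 → 51). Not NE.
(B, b4): Player 2 can switch to b2 (15 → 51). Not NE.
(B, b5): Player 1 can switch to A (47 → 66). Not NE.
(The remaining 10 profiles each have a profitable deviation by the same check.)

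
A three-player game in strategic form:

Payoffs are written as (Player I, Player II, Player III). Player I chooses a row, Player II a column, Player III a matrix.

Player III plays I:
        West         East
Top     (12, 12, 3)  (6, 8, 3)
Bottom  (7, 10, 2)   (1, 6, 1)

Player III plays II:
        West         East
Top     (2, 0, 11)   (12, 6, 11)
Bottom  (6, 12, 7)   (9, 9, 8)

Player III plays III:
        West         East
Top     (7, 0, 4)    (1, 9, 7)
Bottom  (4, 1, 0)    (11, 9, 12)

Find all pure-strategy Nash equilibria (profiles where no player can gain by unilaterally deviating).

For each strategy profile, look for a profitable unilateral deviation.
(Top, West, I): Player III can switch to II (3 → 11). Not NE.
(Top, West, II): Player I can switch to Bottom (2 → 6). Not NE.
(Top, West, III): Player II can switch to East (0 → 9). Not NE.
(Top, East, I): Player II can switch to West (8 → 12). Not NE.
(Top, East, II): Player I gets 12, best alternative 9; Player II gets 6, best alternative 0; Player III gets 11, best alternative 7. No profitable deviation — NE.
(Top, East, III): Player I can switch to Bottom (1 → 11). Not NE.
(Bottom, West, I): Player I can switch to Top (7 → 12). Not NE.
(Bottom, West, II): Player I gets 6, best alternative 2; Player II gets 12, best alternative 9; Player III gets 7, best alternative 2. No profitable deviation — NE.
(Bottom, West, III): Player I can switch to Top (4 → 7). Not NE.
(Bottom, East, I): Player I can switch to Top (1 → 6). Not NE.
(Bottom, East, II): Player I can switch to Top (9 → 12). Not NE.
(Bottom, East, III): Player I gets 11, best alternative 1; Player II gets 9, best alternative 1; Player III gets 12, best alternative 8. No profitable deviation — NE.

Pure-strategy Nash equilibria: (Top, East, II), (Bottom, West, II), (Bottom, East, III)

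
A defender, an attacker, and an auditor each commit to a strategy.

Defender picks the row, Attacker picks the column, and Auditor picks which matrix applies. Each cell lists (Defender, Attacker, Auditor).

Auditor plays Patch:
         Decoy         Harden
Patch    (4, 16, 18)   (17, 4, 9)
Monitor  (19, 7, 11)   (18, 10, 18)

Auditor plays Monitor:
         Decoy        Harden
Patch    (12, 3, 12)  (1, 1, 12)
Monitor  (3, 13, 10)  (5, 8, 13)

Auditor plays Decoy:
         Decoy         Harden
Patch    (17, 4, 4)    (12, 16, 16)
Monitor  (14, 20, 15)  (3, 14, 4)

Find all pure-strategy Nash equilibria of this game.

For each strategy profile, look for a profitable unilateral deviation.
(Patch, Decoy, Patch): Defender can switch to Monitor (4 → 19). Not NE.
(Patch, Decoy, Monitor): Auditor can switch to Patch (12 → 18). Not NE.
(Patch, Decoy, Decoy): Attacker can switch to Harden (4 → 16). Not NE.
(Patch, Harden, Patch): Defender can switch to Monitor (17 → 18). Not NE.
(Patch, Harden, Monitor): Defender can switch to Monitor (1 → 5). Not NE.
(Patch, Harden, Decoy): Defender gets 12, best alternative 3; Attacker gets 16, best alternative 4; Auditor gets 16, best alternative 12. No profitable deviation — NE.
(Monitor, Decoy, Patch): Attacker can switch to Harden (7 → 10). Not NE.
(Monitor, Harden, Patch): Defender gets 18, best alternative 17; Attacker gets 10, best alternative 7; Auditor gets 18, best alternative 13. No profitable deviation — NE.
(The remaining 4 profiles each have a profitable deviation by the same check.)

The pure Nash equilibria are (Patch, Harden, Decoy), (Monitor, Harden, Patch).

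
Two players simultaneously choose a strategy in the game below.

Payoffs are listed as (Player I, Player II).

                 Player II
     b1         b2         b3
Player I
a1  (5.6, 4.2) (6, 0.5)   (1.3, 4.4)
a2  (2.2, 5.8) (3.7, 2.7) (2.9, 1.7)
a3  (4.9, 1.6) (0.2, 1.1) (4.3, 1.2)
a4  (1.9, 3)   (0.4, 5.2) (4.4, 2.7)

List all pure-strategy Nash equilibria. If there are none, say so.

(a1, b1): Player II can switch to b3 (4.2 → 4.4). Not NE.
(a1, b2): Player II can switch to b1 (0.5 → 4.2). Not NE.
(a1, b3): Player I can switch to a2 (1.3 → 2.9). Not NE.
(a2, b1): Player I can switch to a1 (2.2 → 5.6). Not NE.
(a2, b2): Player I can switch to a1 (3.7 → 6). Not NE.
(a2, b3): Player I can switch to a3 (2.9 → 4.3). Not NE.
(a3, b1): Player I can switch to a1 (4.9 → 5.6). Not NE.
(a3, b2): Player I can switch to a1 (0.2 → 6). Not NE.
(The remaining 4 profiles each have a profitable deviation by the same check.)

none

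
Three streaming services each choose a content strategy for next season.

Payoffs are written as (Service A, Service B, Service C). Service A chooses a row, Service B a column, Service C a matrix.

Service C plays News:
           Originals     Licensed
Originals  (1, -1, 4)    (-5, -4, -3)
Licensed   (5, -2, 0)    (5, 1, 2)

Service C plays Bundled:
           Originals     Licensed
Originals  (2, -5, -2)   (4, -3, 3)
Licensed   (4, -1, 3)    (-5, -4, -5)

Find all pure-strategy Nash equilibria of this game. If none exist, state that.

Pure-strategy Nash equilibria: (Originals, Licensed, Bundled) and (Licensed, Originals, Bundled) and (Licensed, Licensed, News)

(Originals, Originals, News): Service A can switch to Licensed (1 → 5). Not NE.
(Originals, Originals, Bundled): Service A can switch to Licensed (2 → 4). Not NE.
(Originals, Licensed, News): Service A can switch to Licensed (-5 → 5). Not NE.
(Originals, Licensed, Bundled): Service A gets 4, best alternative -5; Service B gets -3, best alternative -5; Service C gets 3, best alternative -3. No profitable deviation — NE.
(Licensed, Originals, News): Service B can switch to Licensed (-2 → 1). Not NE.
(Licensed, Originals, Bundled): Service A gets 4, best alternative 2; Service B gets -1, best alternative -4; Service C gets 3, best alternative 0. No profitable deviation — NE.
(Licensed, Licensed, News): Service A gets 5, best alternative -5; Service B gets 1, best alternative -2; Service C gets 2, best alternative -5. No profitable deviation — NE.
(Licensed, Licensed, Bundled): Service A can switch to Originals (-5 → 4). Not NE.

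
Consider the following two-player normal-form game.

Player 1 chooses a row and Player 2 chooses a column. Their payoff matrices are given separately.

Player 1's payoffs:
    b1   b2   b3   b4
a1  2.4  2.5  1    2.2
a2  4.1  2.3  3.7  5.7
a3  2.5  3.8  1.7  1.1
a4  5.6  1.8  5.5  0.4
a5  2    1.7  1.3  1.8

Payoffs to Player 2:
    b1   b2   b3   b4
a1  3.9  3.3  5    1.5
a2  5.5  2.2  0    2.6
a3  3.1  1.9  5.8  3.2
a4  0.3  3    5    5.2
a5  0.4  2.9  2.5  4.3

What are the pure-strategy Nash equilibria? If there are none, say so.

(a1, b1): Player 1 can switch to a2 (2.4 → 4.1). Not NE.
(a1, b2): Player 1 can switch to a3 (2.5 → 3.8). Not NE.
(a1, b3): Player 1 can switch to a2 (1 → 3.7). Not NE.
(a1, b4): Player 1 can switch to a2 (2.2 → 5.7). Not NE.
(a2, b1): Player 1 can switch to a4 (4.1 → 5.6). Not NE.
(a2, b2): Player 1 can switch to a1 (2.3 → 2.5). Not NE.
(a2, b3): Player 1 can switch to a4 (3.7 → 5.5). Not NE.
(a2, b4): Player 2 can switch to b1 (2.6 → 5.5). Not NE.
(The remaining 12 profiles each have a profitable deviation by the same check.)

none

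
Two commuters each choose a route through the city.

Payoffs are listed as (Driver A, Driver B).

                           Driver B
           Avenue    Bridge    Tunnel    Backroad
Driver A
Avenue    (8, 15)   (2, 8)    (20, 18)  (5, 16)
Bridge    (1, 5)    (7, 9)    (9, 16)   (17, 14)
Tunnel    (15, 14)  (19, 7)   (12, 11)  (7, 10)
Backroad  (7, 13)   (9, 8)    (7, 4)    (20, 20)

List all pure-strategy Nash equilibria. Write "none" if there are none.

Pure-strategy Nash equilibria: (Avenue, Tunnel); (Tunnel, Avenue); (Backroad, Backroad)

Driver A against Avenue: payoffs 8, 1, 15, 7 → best response Tunnel.
Driver A against Bridge: payoffs 2, 7, 19, 9 → best response Tunnel.
Driver A against Tunnel: payoffs 20, 9, 12, 7 → best response Avenue.
Driver A against Backroad: payoffs 5, 17, 7, 20 → best response Backroad.
Driver B against Avenue: payoffs 15, 8, 18, 16 → best response Tunnel.
Driver B against Bridge: payoffs 5, 9, 16, 14 → best response Tunnel.
Driver B against Tunnel: payoffs 14, 7, 11, 10 → best response Avenue.
Driver B against Backroad: payoffs 13, 8, 4, 20 → best response Backroad.
Mutual best responses: (Avenue, Tunnel); (Tunnel, Avenue); (Backroad, Backroad).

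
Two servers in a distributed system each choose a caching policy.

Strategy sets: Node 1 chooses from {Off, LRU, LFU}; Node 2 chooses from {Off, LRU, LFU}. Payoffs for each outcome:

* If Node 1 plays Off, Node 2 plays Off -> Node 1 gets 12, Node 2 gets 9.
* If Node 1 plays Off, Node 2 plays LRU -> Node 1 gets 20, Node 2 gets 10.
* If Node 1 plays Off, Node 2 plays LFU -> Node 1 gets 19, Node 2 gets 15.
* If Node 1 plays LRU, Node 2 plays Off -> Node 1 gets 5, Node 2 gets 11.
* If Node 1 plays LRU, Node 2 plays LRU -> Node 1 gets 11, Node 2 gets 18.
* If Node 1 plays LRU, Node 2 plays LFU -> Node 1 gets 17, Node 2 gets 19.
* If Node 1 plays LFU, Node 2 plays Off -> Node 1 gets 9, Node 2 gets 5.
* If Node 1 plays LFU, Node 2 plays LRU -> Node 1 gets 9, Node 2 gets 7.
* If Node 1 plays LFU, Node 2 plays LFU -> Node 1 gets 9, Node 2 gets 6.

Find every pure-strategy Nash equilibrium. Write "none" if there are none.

The unique pure-strategy Nash equilibrium is (Off, LFU).

(Off, Off): Node 2 can switch to LRU (9 → 10). Not NE.
(Off, LRU): Node 2 can switch to LFU (10 → 15). Not NE.
(Off, LFU): Node 1 gets 19, best alternative 17; Node 2 gets 15, best alternative 10. No profitable deviation — NE.
(LRU, Off): Node 1 can switch to Off (5 → 12). Not NE.
(LRU, LRU): Node 1 can switch to Off (11 → 20). Not NE.
(LRU, LFU): Node 1 can switch to Off (17 → 19). Not NE.
(LFU, Off): Node 1 can switch to Off (9 → 12). Not NE.
(LFU, LRU): Node 1 can switch to Off (9 → 20). Not NE.
(LFU, LFU): Node 1 can switch to Off (9 → 19). Not NE.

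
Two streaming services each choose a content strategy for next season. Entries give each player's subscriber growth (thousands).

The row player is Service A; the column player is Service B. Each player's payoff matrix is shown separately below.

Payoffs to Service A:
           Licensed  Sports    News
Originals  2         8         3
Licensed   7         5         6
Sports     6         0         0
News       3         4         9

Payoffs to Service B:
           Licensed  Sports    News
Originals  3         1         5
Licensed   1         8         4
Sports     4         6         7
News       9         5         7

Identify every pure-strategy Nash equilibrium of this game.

(Originals, Licensed): Service A can switch to Licensed (2 → 7). Not NE.
(Originals, Sports): Service B can switch to Licensed (1 → 3). Not NE.
(Originals, News): Service A can switch to Licensed (3 → 6). Not NE.
(Licensed, Licensed): Service B can switch to Sports (1 → 8). Not NE.
(Licensed, Sports): Service A can switch to Originals (5 → 8). Not NE.
(Licensed, News): Service A can switch to News (6 → 9). Not NE.
(Sports, Licensed): Service A can switch to Licensed (6 → 7). Not NE.
(Sports, Sports): Service A can switch to Originals (0 → 8). Not NE.
(The remaining 4 profiles each have a profitable deviation by the same check.)

There is no pure-strategy Nash equilibrium.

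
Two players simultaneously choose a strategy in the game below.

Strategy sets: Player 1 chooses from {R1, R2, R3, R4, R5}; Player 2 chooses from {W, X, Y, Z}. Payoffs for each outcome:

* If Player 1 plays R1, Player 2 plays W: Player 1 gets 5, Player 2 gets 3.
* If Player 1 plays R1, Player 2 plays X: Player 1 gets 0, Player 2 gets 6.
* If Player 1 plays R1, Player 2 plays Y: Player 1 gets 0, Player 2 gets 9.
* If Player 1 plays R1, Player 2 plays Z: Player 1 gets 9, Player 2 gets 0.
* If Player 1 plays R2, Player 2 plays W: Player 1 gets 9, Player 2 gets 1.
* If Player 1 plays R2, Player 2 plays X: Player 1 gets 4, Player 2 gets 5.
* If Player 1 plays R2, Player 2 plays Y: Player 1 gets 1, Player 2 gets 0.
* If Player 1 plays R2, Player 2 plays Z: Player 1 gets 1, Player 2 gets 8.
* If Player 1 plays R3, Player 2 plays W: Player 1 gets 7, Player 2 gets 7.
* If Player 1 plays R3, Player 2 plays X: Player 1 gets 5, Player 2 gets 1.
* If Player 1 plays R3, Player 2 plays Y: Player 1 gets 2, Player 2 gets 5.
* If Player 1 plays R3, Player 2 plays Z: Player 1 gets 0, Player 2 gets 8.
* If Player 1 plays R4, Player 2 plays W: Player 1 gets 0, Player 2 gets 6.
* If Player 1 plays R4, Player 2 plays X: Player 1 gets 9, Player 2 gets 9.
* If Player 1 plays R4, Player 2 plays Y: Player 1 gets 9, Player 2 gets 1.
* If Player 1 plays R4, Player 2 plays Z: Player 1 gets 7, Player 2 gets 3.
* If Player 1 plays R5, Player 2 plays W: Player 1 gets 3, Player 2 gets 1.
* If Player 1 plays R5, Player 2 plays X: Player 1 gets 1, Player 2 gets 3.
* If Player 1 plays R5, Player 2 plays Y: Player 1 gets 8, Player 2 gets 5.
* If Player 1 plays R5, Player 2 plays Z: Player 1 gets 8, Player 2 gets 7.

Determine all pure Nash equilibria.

Check each profile: it is a Nash equilibrium iff no player can strictly gain by switching unilaterally.
(R1, W): Player 1 can switch to R2 (5 → 9). Not NE.
(R1, X): Player 1 can switch to R2 (0 → 4). Not NE.
(R1, Y): Player 1 can switch to R2 (0 → 1). Not NE.
(R1, Z): Player 2 can switch to W (0 → 3). Not NE.
(R2, W): Player 2 can switch to X (1 → 5). Not NE.
(R2, X): Player 1 can switch to R3 (4 → 5). Not NE.
(R2, Y): Player 1 can switch to R3 (1 → 2). Not NE.
(R2, Z): Player 1 can switch to R1 (1 → 9). Not NE.
(R4, X): Player 1 gets 9, best alternative 5; Player 2 gets 9, best alternative 6. No profitable deviation — NE.
(The remaining 11 profiles each have a profitable deviation by the same check.)

The unique pure-strategy Nash equilibrium is (R4, X).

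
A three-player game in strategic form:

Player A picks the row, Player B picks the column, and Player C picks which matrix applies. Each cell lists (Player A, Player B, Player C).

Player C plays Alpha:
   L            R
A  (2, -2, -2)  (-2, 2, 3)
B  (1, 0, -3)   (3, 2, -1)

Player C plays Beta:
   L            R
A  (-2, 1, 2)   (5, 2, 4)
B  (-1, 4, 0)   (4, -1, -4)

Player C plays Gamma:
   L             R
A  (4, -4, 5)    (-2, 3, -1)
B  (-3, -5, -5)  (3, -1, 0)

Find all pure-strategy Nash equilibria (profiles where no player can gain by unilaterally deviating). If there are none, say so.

(A, R, Beta), (B, L, Beta), (B, R, Gamma)

Mark each player's best response to every combination of opponents' strategies; a profile where every player is best-responding is a pure Nash equilibrium.
Player A against (L, Alpha): payoffs 2, 1 → best response A.
Player A against (L, Beta): payoffs -2, -1 → best response B.
Player A against (L, Gamma): payoffs 4, -3 → best response A.
Player A against (R, Alpha): payoffs -2, 3 → best response B.
Player A against (R, Beta): payoffs 5, 4 → best response A.
Player A against (R, Gamma): payoffs -2, 3 → best response B.
Player B against (A, Alpha): payoffs -2, 2 → best response R.
Player B against (A, Beta): payoffs 1, 2 → best response R.
Player B against (A, Gamma): payoffs -4, 3 → best response R.
Player B against (B, Alpha): payoffs 0, 2 → best response R.
Player B against (B, Beta): payoffs 4, -1 → best response L.
Player B against (B, Gamma): payoffs -5, -1 → best response R.
Player C against (A, L): payoffs -2, 2, 5 → best response Gamma.
Player C against (A, R): payoffs 3, 4, -1 → best response Beta.
Player C against (B, L): payoffs -3, 0, -5 → best response Beta.
Player C against (B, R): payoffs -1, -4, 0 → best response Gamma.
Mutual best responses: (A, R, Beta); (B, L, Beta); (B, R, Gamma).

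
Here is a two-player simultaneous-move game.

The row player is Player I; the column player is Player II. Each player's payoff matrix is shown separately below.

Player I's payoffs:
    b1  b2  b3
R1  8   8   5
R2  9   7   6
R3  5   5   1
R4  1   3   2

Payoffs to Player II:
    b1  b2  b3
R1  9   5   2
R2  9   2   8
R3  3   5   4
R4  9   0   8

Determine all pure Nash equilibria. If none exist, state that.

Pure NE: (R2, b1)

(R1, b1): Player I can switch to R2 (8 → 9). Not NE.
(R1, b2): Player II can switch to b1 (5 → 9). Not NE.
(R1, b3): Player I can switch to R2 (5 → 6). Not NE.
(R2, b1): Player I gets 9, best alternative 8; Player II gets 9, best alternative 8. No profitable deviation — NE.
(R2, b2): Player I can switch to R1 (7 → 8). Not NE.
(R2, b3): Player II can switch to b1 (8 → 9). Not NE.
(R3, b1): Player I can switch to R1 (5 → 8). Not NE.
(R3, b2): Player I can switch to R1 (5 → 8). Not NE.
(R3, b3): Player I can switch to R1 (1 → 5). Not NE.
(R4, b1): Player I can switch to R1 (1 → 8). Not NE.
(R4, b2): Player I can switch to R1 (3 → 8). Not NE.
(R4, b3): Player I can switch to R1 (2 → 5). Not NE.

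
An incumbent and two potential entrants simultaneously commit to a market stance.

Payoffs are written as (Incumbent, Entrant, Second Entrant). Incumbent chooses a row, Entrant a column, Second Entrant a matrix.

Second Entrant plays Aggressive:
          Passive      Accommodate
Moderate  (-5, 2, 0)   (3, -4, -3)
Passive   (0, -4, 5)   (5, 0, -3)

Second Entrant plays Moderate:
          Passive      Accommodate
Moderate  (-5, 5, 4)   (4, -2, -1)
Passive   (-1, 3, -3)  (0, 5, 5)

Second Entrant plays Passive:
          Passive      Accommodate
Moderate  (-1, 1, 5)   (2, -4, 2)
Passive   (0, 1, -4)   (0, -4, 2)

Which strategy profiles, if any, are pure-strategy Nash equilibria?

There is no pure-strategy Nash equilibrium.

Incumbent against (Passive, Aggressive): payoffs -5, 0 → best response Passive.
Incumbent against (Passive, Moderate): payoffs -5, -1 → best response Passive.
Incumbent against (Passive, Passive): payoffs -1, 0 → best response Passive.
Incumbent against (Accommodate, Aggressive): payoffs 3, 5 → best response Passive.
Incumbent against (Accommodate, Moderate): payoffs 4, 0 → best response Moderate.
Incumbent against (Accommodate, Passive): payoffs 2, 0 → best response Moderate.
Entrant against (Moderate, Aggressive): payoffs 2, -4 → best response Passive.
Entrant against (Moderate, Moderate): payoffs 5, -2 → best response Passive.
Entrant against (Moderate, Passive): payoffs 1, -4 → best response Passive.
Entrant against (Passive, Aggressive): payoffs -4, 0 → best response Accommodate.
Entrant against (Passive, Moderate): payoffs 3, 5 → best response Accommodate.
Entrant against (Passive, Passive): payoffs 1, -4 → best response Passive.
Second Entrant against (Moderate, Passive): payoffs 0, 4, 5 → best response Passive.
Second Entrant against (Moderate, Accommodate): payoffs -3, -1, 2 → best response Passive.
Second Entrant against (Passive, Passive): payoffs 5, -3, -4 → best response Aggressive.
Second Entrant against (Passive, Accommodate): payoffs -3, 5, 2 → best response Moderate.
No profile is a mutual best response for all players.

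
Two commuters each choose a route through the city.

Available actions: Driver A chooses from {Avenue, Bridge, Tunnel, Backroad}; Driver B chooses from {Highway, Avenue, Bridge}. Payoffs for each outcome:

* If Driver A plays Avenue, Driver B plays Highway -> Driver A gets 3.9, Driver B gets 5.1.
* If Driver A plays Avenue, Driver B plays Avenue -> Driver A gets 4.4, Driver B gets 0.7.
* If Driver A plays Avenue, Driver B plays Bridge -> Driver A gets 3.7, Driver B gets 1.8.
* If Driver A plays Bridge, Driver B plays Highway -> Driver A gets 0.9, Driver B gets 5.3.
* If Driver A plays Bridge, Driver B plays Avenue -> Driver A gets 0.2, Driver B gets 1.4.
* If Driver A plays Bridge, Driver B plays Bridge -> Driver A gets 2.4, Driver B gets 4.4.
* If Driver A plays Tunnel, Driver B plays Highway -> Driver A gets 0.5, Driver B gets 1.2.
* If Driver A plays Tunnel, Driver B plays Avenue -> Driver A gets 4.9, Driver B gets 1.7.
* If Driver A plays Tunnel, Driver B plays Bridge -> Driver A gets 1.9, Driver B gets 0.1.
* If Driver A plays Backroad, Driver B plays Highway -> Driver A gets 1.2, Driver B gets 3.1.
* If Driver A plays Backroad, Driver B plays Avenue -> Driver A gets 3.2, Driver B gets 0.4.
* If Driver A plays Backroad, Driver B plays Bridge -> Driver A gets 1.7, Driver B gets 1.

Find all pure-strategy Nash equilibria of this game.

Driver A against Highway: payoffs 3.9, 0.9, 0.5, 1.2 → best response Avenue.
Driver A against Avenue: payoffs 4.4, 0.2, 4.9, 3.2 → best response Tunnel.
Driver A against Bridge: payoffs 3.7, 2.4, 1.9, 1.7 → best response Avenue.
Driver B against Avenue: payoffs 5.1, 0.7, 1.8 → best response Highway.
Driver B against Bridge: payoffs 5.3, 1.4, 4.4 → best response Highway.
Driver B against Tunnel: payoffs 1.2, 1.7, 0.1 → best response Avenue.
Driver B against Backroad: payoffs 3.1, 0.4, 1 → best response Highway.
Mutual best responses: (Avenue, Highway); (Tunnel, Avenue).

Pure-strategy Nash equilibria: (Avenue, Highway) and (Tunnel, Avenue)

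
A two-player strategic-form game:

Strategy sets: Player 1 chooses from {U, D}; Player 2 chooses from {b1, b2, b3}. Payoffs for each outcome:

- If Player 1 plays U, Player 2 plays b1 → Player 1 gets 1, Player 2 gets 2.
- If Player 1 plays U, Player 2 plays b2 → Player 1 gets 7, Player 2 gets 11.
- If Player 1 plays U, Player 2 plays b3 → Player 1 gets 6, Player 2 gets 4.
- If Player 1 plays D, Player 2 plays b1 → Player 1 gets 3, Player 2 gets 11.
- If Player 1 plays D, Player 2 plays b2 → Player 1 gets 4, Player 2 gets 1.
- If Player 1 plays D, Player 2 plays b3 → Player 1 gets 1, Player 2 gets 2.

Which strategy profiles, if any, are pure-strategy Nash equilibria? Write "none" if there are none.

Player 1 against b1: payoffs 1, 3 → best response D.
Player 1 against b2: payoffs 7, 4 → best response U.
Player 1 against b3: payoffs 6, 1 → best response U.
Player 2 against U: payoffs 2, 11, 4 → best response b2.
Player 2 against D: payoffs 11, 1, 2 → best response b1.
Mutual best responses: (U, b2); (D, b1).

The pure Nash equilibria are (U, b2); (D, b1).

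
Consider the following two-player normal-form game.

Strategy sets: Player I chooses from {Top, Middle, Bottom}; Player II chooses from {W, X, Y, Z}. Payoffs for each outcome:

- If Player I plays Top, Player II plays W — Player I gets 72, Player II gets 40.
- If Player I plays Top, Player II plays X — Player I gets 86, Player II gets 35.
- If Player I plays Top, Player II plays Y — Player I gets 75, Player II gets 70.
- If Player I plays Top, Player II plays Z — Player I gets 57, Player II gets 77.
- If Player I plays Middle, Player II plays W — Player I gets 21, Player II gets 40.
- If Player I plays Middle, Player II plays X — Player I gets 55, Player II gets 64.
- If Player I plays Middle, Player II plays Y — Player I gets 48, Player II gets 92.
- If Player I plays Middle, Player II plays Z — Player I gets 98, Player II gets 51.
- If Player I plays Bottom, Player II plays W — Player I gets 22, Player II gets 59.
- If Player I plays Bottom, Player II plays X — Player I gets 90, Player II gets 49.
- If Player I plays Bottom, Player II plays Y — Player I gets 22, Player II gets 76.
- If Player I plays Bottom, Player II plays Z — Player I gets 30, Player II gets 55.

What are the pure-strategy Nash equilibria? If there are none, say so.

none

Player I against W: payoffs 72, 21, 22 → best response Top.
Player I against X: payoffs 86, 55, 90 → best response Bottom.
Player I against Y: payoffs 75, 48, 22 → best response Top.
Player I against Z: payoffs 57, 98, 30 → best response Middle.
Player II against Top: payoffs 40, 35, 70, 77 → best response Z.
Player II against Middle: payoffs 40, 64, 92, 51 → best response Y.
Player II against Bottom: payoffs 59, 49, 76, 55 → best response Y.
No profile is a mutual best response for all players.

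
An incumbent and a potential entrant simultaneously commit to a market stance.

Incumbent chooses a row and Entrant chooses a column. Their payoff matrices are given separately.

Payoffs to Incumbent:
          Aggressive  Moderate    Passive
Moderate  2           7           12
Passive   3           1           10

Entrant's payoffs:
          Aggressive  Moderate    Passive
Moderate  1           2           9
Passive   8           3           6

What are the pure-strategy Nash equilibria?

(Moderate, Passive), (Passive, Aggressive)

Incumbent against Aggressive: payoffs 2, 3 → best response Passive.
Incumbent against Moderate: payoffs 7, 1 → best response Moderate.
Incumbent against Passive: payoffs 12, 10 → best response Moderate.
Entrant against Moderate: payoffs 1, 2, 9 → best response Passive.
Entrant against Passive: payoffs 8, 3, 6 → best response Aggressive.
Mutual best responses: (Moderate, Passive); (Passive, Aggressive).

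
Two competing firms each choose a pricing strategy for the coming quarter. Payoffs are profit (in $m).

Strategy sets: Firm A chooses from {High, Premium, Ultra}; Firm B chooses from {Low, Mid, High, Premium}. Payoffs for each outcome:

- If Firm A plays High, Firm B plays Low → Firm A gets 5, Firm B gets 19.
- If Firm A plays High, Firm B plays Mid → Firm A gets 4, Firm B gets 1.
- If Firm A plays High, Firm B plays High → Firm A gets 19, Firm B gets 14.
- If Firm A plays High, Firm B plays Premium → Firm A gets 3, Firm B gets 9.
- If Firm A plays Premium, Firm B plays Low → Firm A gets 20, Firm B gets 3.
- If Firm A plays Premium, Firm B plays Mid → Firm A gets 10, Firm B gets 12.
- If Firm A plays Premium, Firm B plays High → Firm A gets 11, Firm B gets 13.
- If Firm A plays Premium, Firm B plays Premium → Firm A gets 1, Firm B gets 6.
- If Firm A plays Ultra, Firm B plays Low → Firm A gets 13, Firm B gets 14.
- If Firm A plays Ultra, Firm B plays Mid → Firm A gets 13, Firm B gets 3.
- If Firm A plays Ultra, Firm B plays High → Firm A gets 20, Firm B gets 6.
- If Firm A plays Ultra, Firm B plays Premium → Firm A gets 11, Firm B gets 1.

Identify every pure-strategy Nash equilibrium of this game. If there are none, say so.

Mark each player's best response to every combination of opponents' strategies; a profile where every player is best-responding is a pure Nash equilibrium.
Firm A against Low: payoffs 5, 20, 13 → best response Premium.
Firm A against Mid: payoffs 4, 10, 13 → best response Ultra.
Firm A against High: payoffs 19, 11, 20 → best response Ultra.
Firm A against Premium: payoffs 3, 1, 11 → best response Ultra.
Firm B against High: payoffs 19, 1, 14, 9 → best response Low.
Firm B against Premium: payoffs 3, 12, 13, 6 → best response High.
Firm B against Ultra: payoffs 14, 3, 6, 1 → best response Low.
No profile is a mutual best response for all players.

none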